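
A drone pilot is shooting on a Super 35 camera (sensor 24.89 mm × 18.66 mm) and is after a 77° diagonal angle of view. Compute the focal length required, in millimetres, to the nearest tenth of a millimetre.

19.6 mm

Sensor diagonal = √(24.89² + 18.66²) = √967.7077 ≈ 31.1080 mm.
From α = 2·arctan(d/2f) we get f = d / (2·tan(α/2)).
With d = 31.1080 mm and α/2 = 38.5°, tan(α/2) ≈ 0.79544, so f ≈ 31.1080 / 1.59087 ≈ 19.5541 mm.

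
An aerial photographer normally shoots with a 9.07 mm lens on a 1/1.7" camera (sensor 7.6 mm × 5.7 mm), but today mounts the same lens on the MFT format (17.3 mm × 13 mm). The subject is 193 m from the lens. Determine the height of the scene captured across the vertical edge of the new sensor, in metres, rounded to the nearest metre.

The focal length stays 9.07 mm; the relevant sensor dimension is now h = 13 mm. Object distance dₒ = 193 m = 193000 mm.
Thin-lens field height W = h·(dₒ − f)/f = 13 × (193000 − 9.07)/9.07 ≈ 276613.240 mm = 276.613 m.

277 m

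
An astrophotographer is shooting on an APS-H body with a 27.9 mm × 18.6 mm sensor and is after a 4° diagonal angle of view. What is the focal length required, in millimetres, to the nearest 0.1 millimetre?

480.1 mm

Sensor diagonal = √(27.9² + 18.6²) = √1124.3700 ≈ 33.5316 mm.
From α = 2·arctan(d/2f) we get f = d / (2·tan(α/2)).
With d = 33.5316 mm and α/2 = 2°, tan(α/2) ≈ 0.03492, so f ≈ 33.5316 / 0.06984 ≈ 480.1101 mm.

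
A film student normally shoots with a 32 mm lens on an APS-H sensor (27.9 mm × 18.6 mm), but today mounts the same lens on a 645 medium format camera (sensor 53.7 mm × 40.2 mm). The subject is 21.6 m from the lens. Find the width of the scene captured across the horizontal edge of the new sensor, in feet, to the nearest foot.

119 ft

The focal length stays 32 mm; the relevant sensor dimension is now w = 53.7 mm. Object distance dₒ = 21.6 m = 21600 mm.
Thin-lens field width W = w·(dₒ − f)/f = 53.7 × (21600 − 32)/32 ≈ 36193.800 mm = 36193.800/304.8 ft = 118.746 ft.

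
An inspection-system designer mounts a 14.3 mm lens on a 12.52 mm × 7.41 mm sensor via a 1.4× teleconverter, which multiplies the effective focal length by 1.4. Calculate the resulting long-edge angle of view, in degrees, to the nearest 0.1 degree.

Effective focal length f = 14.3 × 1.4 = 20.02 mm.
α = 2·arctan(12.52 / (2 × 20.02)) = 2·arctan(0.31269) ≈ 34.7276°.

34.7°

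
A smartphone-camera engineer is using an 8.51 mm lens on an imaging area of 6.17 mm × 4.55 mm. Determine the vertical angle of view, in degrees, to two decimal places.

Angle of view α = 2·arctan(h/2f) with h = 4.55 mm and f = 8.51 mm.
h/2f = 0.26733; arctan(0.26733) ≈ 14.9670°, so α ≈ 29.9341°.

29.93°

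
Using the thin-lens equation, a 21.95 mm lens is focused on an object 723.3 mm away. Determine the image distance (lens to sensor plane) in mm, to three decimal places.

1/dᵢ = 1/f − 1/dₒ = 1/21.95 − 1/723.3 = 0.0441755 mm⁻¹.
dᵢ = 1/0.0441755 ≈ 22.6370 mm.

22.637 mm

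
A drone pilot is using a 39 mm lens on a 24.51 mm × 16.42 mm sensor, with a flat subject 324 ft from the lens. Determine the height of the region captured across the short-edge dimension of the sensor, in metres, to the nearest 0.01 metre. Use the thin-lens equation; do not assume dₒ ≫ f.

41.56 m

dₒ: 324 ft × 304.8 mm/ft = 98755.20 mm.
Similar triangles through the lens centre give W/dₒ = h/dᵢ; with 1/f = 1/dₒ + 1/dᵢ this gives W = h·(dₒ − f)/f.
W = 16.42 mm × (98755.2 − 39) / 39 = 16.42 × 2531.1845 ≈ 41562.050 mm = 41.5621 m.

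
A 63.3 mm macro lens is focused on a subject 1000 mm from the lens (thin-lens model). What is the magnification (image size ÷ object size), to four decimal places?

0.0676×

Thin lens: 1/f = 1/dₒ + 1/dᵢ → 1/dᵢ = 1/63.3 − 1/1000 = 0.0147978 mm⁻¹, so dᵢ ≈ 67.5777 mm.
Magnification m = dᵢ/dₒ = 67.5777/1000 ≈ 0.06758.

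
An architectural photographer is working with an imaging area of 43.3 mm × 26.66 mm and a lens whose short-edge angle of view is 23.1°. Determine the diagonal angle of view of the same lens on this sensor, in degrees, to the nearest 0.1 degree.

From the short-edge AOV: f = 26.66 / (2·tan(11.55°)) = 26.66 / 0.40872 ≈ 65.2276 mm.
Sensor diagonal = √(43.3² + 26.66²) = √2585.6456 ≈ 50.8492 mm.
Diagonal AOV = 2·arctan(50.8492 / (2 × 65.2276)) = 2·arctan(0.38978) ≈ 42.5900°.

42.6°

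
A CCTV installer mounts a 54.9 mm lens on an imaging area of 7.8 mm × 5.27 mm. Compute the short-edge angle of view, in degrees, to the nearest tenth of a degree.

5.5°

Angle of view α = 2·arctan(h/2f) with h = 5.27 mm and f = 54.9 mm.
h/2f = 0.04800; arctan(0.04800) ≈ 2.7479°, so α ≈ 5.4958°.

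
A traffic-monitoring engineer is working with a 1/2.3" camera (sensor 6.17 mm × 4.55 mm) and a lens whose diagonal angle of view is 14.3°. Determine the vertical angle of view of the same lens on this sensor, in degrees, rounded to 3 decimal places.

Sensor diagonal = √(6.17² + 4.55²) = √58.7714 ≈ 7.6663 mm.
From the diagonal AOV: f = 7.6663 / (2·tan(7.15°)) = 7.6663 / 0.25089 ≈ 30.5567 mm.
Vertical AOV = 2·arctan(4.55 / (2 × 30.5567)) = 2·arctan(0.07445) ≈ 8.5158°.

8.516°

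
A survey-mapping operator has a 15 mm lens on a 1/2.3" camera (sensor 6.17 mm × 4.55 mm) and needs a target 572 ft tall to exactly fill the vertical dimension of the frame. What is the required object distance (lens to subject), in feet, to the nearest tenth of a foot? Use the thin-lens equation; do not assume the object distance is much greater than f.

1885.8 ft

W: 572 ft × 304.8 mm/ft = 174345.59 mm.
Magnification m = h/W = dᵢ/dₒ; combined with 1/f = 1/dₒ + 1/dᵢ this gives dₒ = f·(1 + W/h).
dₒ = 15 mm × (1 + 174346/4.55) = 15 × 38318.7131 ≈ 574780.696 mm = 574780.696/304.8 ft = 1885.76 ft.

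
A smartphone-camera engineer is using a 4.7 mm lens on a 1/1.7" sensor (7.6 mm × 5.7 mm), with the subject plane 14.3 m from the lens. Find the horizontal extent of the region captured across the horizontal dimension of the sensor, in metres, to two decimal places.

dₒ: 14.3 m = 14300 mm.
Similar triangles through the lens centre give W/dₒ = w/dᵢ; with 1/f = 1/dₒ + 1/dᵢ this gives W = w·(dₒ − f)/f.
W = 7.6 mm × (14300 − 4.7) / 4.7 = 7.6 × 3041.5532 ≈ 23115.804 mm = 23.1158 m.

23.12 m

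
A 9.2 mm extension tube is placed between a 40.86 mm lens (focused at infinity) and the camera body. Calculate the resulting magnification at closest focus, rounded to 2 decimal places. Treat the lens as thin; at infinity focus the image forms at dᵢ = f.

0.23×

The tube moves the image plane from f to f + e, so dᵢ = 40.86 + 9.2 = 50.06 mm. Focus is achieved when 1/f = 1/dₒ + 1/dᵢ, giving dₒ = 1/(1/f − 1/(f+e)).
Magnification m = dᵢ/dₒ = (f+e)·(1/f − 1/(f+e)) = e/f = 9.2/40.86 ≈ 0.2252.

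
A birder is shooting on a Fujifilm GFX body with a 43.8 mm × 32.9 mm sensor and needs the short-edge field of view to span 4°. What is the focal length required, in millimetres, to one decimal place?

471.1 mm

From α = 2·arctan(h/2f) we get f = h / (2·tan(α/2)).
With h = 32.9 mm and α/2 = 2°, tan(α/2) ≈ 0.03492, so f ≈ 32.9 / 0.06984 ≈ 471.0664 mm.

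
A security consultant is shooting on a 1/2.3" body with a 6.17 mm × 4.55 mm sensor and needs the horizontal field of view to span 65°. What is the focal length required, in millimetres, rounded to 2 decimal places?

4.84 mm

From α = 2·arctan(w/2f) we get f = w / (2·tan(α/2)).
With w = 6.17 mm and α/2 = 32.5°, tan(α/2) ≈ 0.63707, so f ≈ 6.17 / 1.27414 ≈ 4.8425 mm.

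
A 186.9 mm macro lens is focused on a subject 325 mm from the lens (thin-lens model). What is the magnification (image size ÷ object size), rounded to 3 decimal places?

Thin lens: 1/f = 1/dₒ + 1/dᵢ → 1/dᵢ = 1/186.9 − 1/325 = 0.0022735 mm⁻¹, so dᵢ ≈ 439.8443 mm.
Magnification m = dᵢ/dₒ = 439.8443/325 ≈ 1.35337.

1.353×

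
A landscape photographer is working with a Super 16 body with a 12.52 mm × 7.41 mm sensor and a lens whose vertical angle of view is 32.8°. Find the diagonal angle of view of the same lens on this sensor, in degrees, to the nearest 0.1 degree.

From the vertical AOV: f = 7.41 / (2·tan(16.4°)) = 7.41 / 0.58863 ≈ 12.5885 mm.
Sensor diagonal = √(12.52² + 7.41²) = √211.6585 ≈ 14.5485 mm.
Diagonal AOV = 2·arctan(14.5485 / (2 × 12.5885)) = 2·arctan(0.57785) ≈ 60.0428°.

60.0°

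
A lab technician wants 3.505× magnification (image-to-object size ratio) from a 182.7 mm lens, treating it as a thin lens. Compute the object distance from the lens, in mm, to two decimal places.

234.83 mm

With m = dᵢ/dₒ and 1/f = 1/dₒ + 1/dᵢ, substituting dᵢ = m·dₒ gives 1/f = (1 + 1/m)/dₒ, hence dₒ = f·(1 + 1/m).
dₒ = 182.7 × (1 + 1/3.505) = 182.7 × 1.28531 ≈ 234.826 mm.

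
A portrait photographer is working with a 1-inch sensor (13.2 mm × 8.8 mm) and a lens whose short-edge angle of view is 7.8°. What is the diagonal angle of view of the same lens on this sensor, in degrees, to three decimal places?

From the short-edge AOV: f = 8.8 / (2·tan(3.9°)) = 8.8 / 0.13635 ≈ 64.5415 mm.
Sensor diagonal = √(13.2² + 8.8²) = √251.6800 ≈ 15.8644 mm.
Diagonal AOV = 2·arctan(15.8644 / (2 × 64.5415)) = 2·arctan(0.12290) ≈ 14.0131°.

14.013°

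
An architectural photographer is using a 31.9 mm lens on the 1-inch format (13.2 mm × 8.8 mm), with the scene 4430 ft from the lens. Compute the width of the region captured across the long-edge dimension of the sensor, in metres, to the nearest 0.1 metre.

558.7 m

dₒ: 4430 ft × 304.8 mm/ft = 1350263.96 mm.
Similar triangles through the lens centre give W/dₒ = w/dᵢ; with 1/f = 1/dₒ + 1/dᵢ this gives W = w·(dₒ − f)/f.
W = 13.2 mm × (1.35026e+06 − 31.9) / 31.9 = 13.2 × 42327.0237 ≈ 558716.713 mm = 558.717 m.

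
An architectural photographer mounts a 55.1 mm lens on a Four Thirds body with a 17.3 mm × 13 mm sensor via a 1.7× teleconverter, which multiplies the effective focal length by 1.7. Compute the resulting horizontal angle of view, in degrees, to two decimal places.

Effective focal length f = 55.1 × 1.7 = 93.67 mm.
α = 2·arctan(17.3 / (2 × 93.67)) = 2·arctan(0.09235) ≈ 10.5521°.

10.55°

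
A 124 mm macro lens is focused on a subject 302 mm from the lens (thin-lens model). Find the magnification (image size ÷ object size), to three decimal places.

0.697×

Thin lens: 1/f = 1/dₒ + 1/dᵢ → 1/dᵢ = 1/124 − 1/302 = 0.0047533 mm⁻¹, so dᵢ ≈ 210.3820 mm.
Magnification m = dᵢ/dₒ = 210.3820/302 ≈ 0.69663.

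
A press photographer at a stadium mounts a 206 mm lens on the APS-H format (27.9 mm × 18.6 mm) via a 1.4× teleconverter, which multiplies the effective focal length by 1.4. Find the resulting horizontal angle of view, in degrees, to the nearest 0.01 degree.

Effective focal length f = 206 × 1.4 = 288.4 mm.
α = 2·arctan(27.9 / (2 × 288.4)) = 2·arctan(0.04837) ≈ 5.5385°.

5.54°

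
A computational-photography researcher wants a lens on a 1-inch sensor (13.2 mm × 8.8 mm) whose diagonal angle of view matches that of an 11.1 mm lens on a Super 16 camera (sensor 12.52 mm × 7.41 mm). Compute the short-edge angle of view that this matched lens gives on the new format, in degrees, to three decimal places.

39.954°

Sensor diagonal = √(12.52² + 7.41²) = √211.6585 ≈ 14.5485 mm.
Sensor diagonal = √(13.2² + 8.8²) = √251.6800 ≈ 15.8644 mm.
Equal diagonal AOV ⇒ f₂ = f₁ · 15.8644/14.5485 = 11.1 × 1.09045 ≈ 12.1040 mm.
Short-edge AOV on the new format = 2·arctan(8.8 / (2 × 12.1040)) = 2·arctan(0.36352) ≈ 39.9540°.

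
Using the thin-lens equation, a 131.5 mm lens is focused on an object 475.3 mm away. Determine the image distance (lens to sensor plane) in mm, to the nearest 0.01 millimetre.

181.80 mm

1/dᵢ = 1/f − 1/dₒ = 1/131.5 − 1/475.3 = 0.0055006 mm⁻¹.
dᵢ = 1/0.0055006 ≈ 181.7974 mm.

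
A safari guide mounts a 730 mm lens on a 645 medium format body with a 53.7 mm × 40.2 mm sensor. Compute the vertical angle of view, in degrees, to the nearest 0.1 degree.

3.2°

Angle of view α = 2·arctan(h/2f) with h = 40.2 mm and f = 730 mm.
h/2f = 0.02753; arctan(0.02753) ≈ 1.5772°, so α ≈ 3.1544°.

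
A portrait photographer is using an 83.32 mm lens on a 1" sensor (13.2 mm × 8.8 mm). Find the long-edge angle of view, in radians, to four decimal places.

Angle of view α = 2·arctan(w/2f) with w = 13.2 mm and f = 83.32 mm.
w/2f = 0.07921; arctan(0.07921) ≈ 0.0790 rad, so α ≈ 0.1581 rad.

0.1581 rad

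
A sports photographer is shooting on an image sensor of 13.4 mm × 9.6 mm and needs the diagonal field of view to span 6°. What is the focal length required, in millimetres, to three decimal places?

157.266 mm

Sensor diagonal = √(13.4² + 9.6²) = √271.7200 ≈ 16.4839 mm.
From α = 2·arctan(d/2f) we get f = d / (2·tan(α/2)).
With d = 16.4839 mm and α/2 = 3°, tan(α/2) ≈ 0.05241, so f ≈ 16.4839 / 0.10482 ≈ 157.2661 mm.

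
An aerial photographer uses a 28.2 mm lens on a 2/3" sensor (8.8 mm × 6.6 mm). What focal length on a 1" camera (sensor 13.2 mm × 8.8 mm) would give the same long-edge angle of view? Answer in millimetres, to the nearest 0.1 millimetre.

42.3 mm

Equal angle of view means equal width/f ratio, so f₂ = f₁ · (width₂/width₁) = 28.2 × 13.2/8.8.
f₂ = 28.2 × 1.50000 ≈ 42.300 mm.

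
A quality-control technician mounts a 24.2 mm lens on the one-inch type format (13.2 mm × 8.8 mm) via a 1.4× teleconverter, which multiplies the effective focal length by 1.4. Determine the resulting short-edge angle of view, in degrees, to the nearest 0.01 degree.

Effective focal length f = 24.2 × 1.4 = 33.88 mm.
α = 2·arctan(8.8 / (2 × 33.88)) = 2·arctan(0.12987) ≈ 14.7992°.

14.80°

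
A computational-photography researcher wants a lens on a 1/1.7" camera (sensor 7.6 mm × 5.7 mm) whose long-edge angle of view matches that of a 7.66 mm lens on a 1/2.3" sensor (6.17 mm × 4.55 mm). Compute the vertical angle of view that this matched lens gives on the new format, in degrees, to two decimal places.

Equal long-edge AOV ⇒ f₂ = f₁ · 7.6/6.17 = 7.66 × 1.23177 ≈ 9.4353 mm.
Vertical AOV on the new format = 2·arctan(5.7 / (2 × 9.4353)) = 2·arctan(0.30206) ≈ 33.6145°.

33.61°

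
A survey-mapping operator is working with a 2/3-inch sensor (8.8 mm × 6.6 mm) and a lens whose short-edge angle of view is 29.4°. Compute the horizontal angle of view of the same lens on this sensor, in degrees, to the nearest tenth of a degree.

38.6°

From the short-edge AOV: f = 6.6 / (2·tan(14.7°)) = 6.6 / 0.52469 ≈ 12.5789 mm.
Horizontal AOV = 2·arctan(8.8 / (2 × 12.5789)) = 2·arctan(0.34979) ≈ 38.5590°.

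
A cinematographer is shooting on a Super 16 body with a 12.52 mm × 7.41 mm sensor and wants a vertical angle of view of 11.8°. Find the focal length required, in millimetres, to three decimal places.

35.853 mm

From α = 2·arctan(h/2f) we get f = h / (2·tan(α/2)).
With h = 7.41 mm and α/2 = 5.9°, tan(α/2) ≈ 0.10334, so f ≈ 7.41 / 0.20668 ≈ 35.8525 mm.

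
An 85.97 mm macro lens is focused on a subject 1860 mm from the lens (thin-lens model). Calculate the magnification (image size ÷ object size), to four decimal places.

Thin lens: 1/f = 1/dₒ + 1/dᵢ → 1/dᵢ = 1/85.97 − 1/1860 = 0.0110943 mm⁻¹, so dᵢ ≈ 90.1361 mm.
Magnification m = dᵢ/dₒ = 90.1361/1860 ≈ 0.04846.

0.0485×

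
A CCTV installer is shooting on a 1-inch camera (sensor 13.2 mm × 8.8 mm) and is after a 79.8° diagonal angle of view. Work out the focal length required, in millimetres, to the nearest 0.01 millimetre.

Sensor diagonal = √(13.2² + 8.8²) = √251.6800 ≈ 15.8644 mm.
From α = 2·arctan(d/2f) we get f = d / (2·tan(α/2)).
With d = 15.8644 mm and α/2 = 39.9°, tan(α/2) ≈ 0.83613, so f ≈ 15.8644 / 1.67226 ≈ 9.4868 mm.

9.49 mm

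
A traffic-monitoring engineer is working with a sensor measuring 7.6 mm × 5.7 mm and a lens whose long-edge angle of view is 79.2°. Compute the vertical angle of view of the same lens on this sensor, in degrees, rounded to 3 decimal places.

From the long-edge AOV: f = 7.6 / (2·tan(39.6°)) = 7.6 / 1.65454 ≈ 4.5934 mm.
Vertical AOV = 2·arctan(5.7 / (2 × 4.5934)) = 2·arctan(0.62045) ≈ 63.6354°.

63.635°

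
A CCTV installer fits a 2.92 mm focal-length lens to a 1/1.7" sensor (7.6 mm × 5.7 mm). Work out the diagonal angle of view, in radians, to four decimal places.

Sensor diagonal = √(7.6² + 5.7²) = √90.2500 ≈ 9.5000 mm.
Angle of view α = 2·arctan(d/2f) with d = 9.5000 mm and f = 2.92 mm.
d/2f = 1.62671; arctan(1.62671) ≈ 1.0196 rad, so α ≈ 2.0392 rad.

2.0392 rad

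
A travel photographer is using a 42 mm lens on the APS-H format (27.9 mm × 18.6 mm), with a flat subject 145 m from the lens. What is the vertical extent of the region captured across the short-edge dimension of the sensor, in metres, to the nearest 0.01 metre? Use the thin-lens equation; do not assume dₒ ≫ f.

64.20 m

dₒ: 145 m = 145000 mm.
Similar triangles through the lens centre give W/dₒ = h/dᵢ; with 1/f = 1/dₒ + 1/dᵢ this gives W = h·(dₒ − f)/f.
W = 18.6 mm × (145000 − 42) / 42 = 18.6 × 3451.3810 ≈ 64195.686 mm = 64.1957 m.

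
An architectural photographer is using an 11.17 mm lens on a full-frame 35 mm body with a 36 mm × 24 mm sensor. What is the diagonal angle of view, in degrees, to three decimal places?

125.382°

Sensor diagonal = √(36² + 24²) = √1872.0000 ≈ 43.2666 mm.
Angle of view α = 2·arctan(d/2f) with d = 43.2666 mm and f = 11.17 mm.
d/2f = 1.93673; arctan(1.93673) ≈ 62.6912°, so α ≈ 125.3824°.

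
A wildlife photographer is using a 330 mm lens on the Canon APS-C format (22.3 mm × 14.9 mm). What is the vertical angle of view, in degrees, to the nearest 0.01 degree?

Angle of view α = 2·arctan(h/2f) with h = 14.9 mm and f = 330 mm.
h/2f = 0.02258; arctan(0.02258) ≈ 1.2933°, so α ≈ 2.5866°.

2.59°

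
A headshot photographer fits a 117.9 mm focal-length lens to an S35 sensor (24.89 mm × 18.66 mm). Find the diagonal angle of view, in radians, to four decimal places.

0.2623 rad

Sensor diagonal = √(24.89² + 18.66²) = √967.7077 ≈ 31.1080 mm.
Angle of view α = 2·arctan(d/2f) with d = 31.1080 mm and f = 117.9 mm.
d/2f = 0.13193; arctan(0.13193) ≈ 0.1312 rad, so α ≈ 0.2623 rad.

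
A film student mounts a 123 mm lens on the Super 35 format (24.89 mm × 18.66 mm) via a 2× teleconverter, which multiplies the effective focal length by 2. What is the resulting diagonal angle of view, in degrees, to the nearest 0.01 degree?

7.24°

Effective focal length f = 123 × 2 = 246 mm.
Sensor diagonal = √(24.89² + 18.66²) = √967.7077 ≈ 31.1080 mm.
α = 2·arctan(31.108 / (2 × 246)) = 2·arctan(0.06323) ≈ 7.2357°.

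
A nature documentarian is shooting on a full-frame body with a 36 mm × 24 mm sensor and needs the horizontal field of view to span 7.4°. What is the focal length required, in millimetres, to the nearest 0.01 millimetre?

From α = 2·arctan(w/2f) we get f = w / (2·tan(α/2)).
With w = 36 mm and α/2 = 3.7°, tan(α/2) ≈ 0.06467, so f ≈ 36 / 0.12933 ≈ 278.3487 mm.

278.35 mm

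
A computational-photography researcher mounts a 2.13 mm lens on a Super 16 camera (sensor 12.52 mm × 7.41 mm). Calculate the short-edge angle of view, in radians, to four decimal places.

Angle of view α = 2·arctan(h/2f) with h = 7.41 mm and f = 2.13 mm.
h/2f = 1.73944; arctan(1.73944) ≈ 1.0490 rad, so α ≈ 2.0981 rad.

2.0981 rad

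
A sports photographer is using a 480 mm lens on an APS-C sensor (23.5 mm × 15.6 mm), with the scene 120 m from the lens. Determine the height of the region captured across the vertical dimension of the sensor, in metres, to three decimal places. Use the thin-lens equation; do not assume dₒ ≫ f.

3.884 m

dₒ: 120 m = 120000 mm.
Similar triangles through the lens centre give W/dₒ = h/dᵢ; with 1/f = 1/dₒ + 1/dᵢ this gives W = h·(dₒ − f)/f.
W = 15.6 mm × (120000 − 480) / 480 = 15.6 × 249.0000 ≈ 3884.400 mm = 3.8844 m.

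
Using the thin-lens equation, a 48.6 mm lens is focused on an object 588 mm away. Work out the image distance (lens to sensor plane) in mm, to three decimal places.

1/dᵢ = 1/f − 1/dₒ = 1/48.6 − 1/588 = 0.0188755 mm⁻¹.
dᵢ = 1/0.0188755 ≈ 52.9789 mm.

52.979 mm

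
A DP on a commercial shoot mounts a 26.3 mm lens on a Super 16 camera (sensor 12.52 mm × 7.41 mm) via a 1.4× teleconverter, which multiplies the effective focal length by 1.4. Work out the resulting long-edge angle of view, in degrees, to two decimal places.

19.30°

Effective focal length f = 26.3 × 1.4 = 36.82 mm.
α = 2·arctan(12.52 / (2 × 36.82)) = 2·arctan(0.17002) ≈ 19.2979°.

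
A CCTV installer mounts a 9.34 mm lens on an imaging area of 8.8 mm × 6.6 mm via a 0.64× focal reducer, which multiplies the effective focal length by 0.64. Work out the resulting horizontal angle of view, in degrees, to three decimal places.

72.712°

Effective focal length f = 9.34 × 0.64 = 5.9776 mm.
α = 2·arctan(8.8 / (2 × 5.9776)) = 2·arctan(0.73608) ≈ 72.7122°.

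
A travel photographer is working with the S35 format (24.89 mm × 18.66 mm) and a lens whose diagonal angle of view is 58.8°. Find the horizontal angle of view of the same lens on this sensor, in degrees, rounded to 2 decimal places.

48.54°

Sensor diagonal = √(24.89² + 18.66²) = √967.7077 ≈ 31.1080 mm.
From the diagonal AOV: f = 31.1080 / (2·tan(29.4°)) = 31.1080 / 1.12694 ≈ 27.6039 mm.
Horizontal AOV = 2·arctan(24.89 / (2 × 27.6039)) = 2·arctan(0.45084) ≈ 48.5357°.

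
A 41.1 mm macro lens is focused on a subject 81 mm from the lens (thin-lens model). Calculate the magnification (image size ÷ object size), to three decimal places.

Thin lens: 1/f = 1/dₒ + 1/dᵢ → 1/dᵢ = 1/41.1 − 1/81 = 0.0119852 mm⁻¹, so dᵢ ≈ 83.4361 mm.
Magnification m = dᵢ/dₒ = 83.4361/81 ≈ 1.03008.

1.030×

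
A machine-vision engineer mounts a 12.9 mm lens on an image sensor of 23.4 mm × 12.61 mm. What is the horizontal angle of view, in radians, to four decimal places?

Angle of view α = 2·arctan(w/2f) with w = 23.4 mm and f = 12.9 mm.
w/2f = 0.90698; arctan(0.90698) ≈ 0.7367 rad, so α ≈ 1.4733 rad.

1.4733 rad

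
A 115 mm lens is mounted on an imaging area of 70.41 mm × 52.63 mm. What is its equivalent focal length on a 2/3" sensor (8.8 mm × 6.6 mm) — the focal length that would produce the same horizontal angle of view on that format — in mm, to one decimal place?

14.4 mm

Equal angle of view means equal width/f ratio, so f₂ = f₁ · (width₂/width₁) = 115 × 8.8/70.41.
f₂ = 115 × 0.12498 ≈ 14.373 mm.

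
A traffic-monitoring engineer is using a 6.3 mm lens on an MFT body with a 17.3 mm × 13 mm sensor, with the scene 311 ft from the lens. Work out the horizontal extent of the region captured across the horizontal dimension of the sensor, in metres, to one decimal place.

dₒ: 311 ft × 304.8 mm/ft = 94792.80 mm.
Similar triangles through the lens centre give W/dₒ = w/dᵢ; with 1/f = 1/dₒ + 1/dᵢ this gives W = w·(dₒ − f)/f.
W = 17.3 mm × (94792.8 − 6.3) / 6.3 = 17.3 × 15045.4757 ≈ 260286.730 mm = 260.287 m.

260.3 m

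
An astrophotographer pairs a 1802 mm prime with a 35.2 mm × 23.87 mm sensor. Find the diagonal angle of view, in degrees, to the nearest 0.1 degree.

1.4°

Sensor diagonal = √(35.2² + 23.87²) = √1808.8169 ≈ 42.5302 mm.
Angle of view α = 2·arctan(d/2f) with d = 42.5302 mm and f = 1802 mm.
d/2f = 0.01180; arctan(0.01180) ≈ 0.6761°, so α ≈ 1.3522°.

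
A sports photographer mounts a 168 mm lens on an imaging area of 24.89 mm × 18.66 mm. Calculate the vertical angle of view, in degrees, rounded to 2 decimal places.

6.36°

Angle of view α = 2·arctan(h/2f) with h = 18.66 mm and f = 168 mm.
h/2f = 0.05554; arctan(0.05554) ≈ 3.1787°, so α ≈ 6.3574°.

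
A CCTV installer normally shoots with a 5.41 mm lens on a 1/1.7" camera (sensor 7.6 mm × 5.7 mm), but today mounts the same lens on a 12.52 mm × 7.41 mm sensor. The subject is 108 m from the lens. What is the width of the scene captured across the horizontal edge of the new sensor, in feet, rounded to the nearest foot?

820 ft

The focal length stays 5.41 mm; the relevant sensor dimension is now w = 12.52 mm. Object distance dₒ = 108 m = 108000 mm.
Thin-lens field width W = w·(dₒ − f)/f = 12.52 × (108000 − 5.41)/5.41 ≈ 249924.633 mm = 249924.633/304.8 ft = 819.963 ft.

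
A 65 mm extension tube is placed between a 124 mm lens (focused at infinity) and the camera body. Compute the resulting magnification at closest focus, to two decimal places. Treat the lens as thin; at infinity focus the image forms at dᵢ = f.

0.52×

The tube moves the image plane from f to f + e, so dᵢ = 124 + 65 = 189 mm. Focus is achieved when 1/f = 1/dₒ + 1/dᵢ, giving dₒ = 1/(1/f − 1/(f+e)).
Magnification m = dᵢ/dₒ = (f+e)·(1/f − 1/(f+e)) = e/f = 65/124 ≈ 0.5242.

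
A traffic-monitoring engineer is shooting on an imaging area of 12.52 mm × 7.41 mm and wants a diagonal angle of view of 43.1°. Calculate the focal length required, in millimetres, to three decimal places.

Sensor diagonal = √(12.52² + 7.41²) = √211.6585 ≈ 14.5485 mm.
From α = 2·arctan(d/2f) we get f = d / (2·tan(α/2)).
With d = 14.5485 mm and α/2 = 21.55°, tan(α/2) ≈ 0.39492, so f ≈ 14.5485 / 0.78984 ≈ 18.4196 mm.

18.420 mm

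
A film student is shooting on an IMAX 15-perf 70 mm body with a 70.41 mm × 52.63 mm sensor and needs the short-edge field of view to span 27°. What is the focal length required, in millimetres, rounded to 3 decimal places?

From α = 2·arctan(h/2f) we get f = h / (2·tan(α/2)).
With h = 52.63 mm and α/2 = 13.5°, tan(α/2) ≈ 0.24008, so f ≈ 52.63 / 0.48016 ≈ 109.6099 mm.

109.610 mm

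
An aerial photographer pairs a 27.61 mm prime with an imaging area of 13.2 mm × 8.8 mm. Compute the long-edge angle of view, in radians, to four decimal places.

0.4693 rad

Angle of view α = 2·arctan(w/2f) with w = 13.2 mm and f = 27.61 mm.
w/2f = 0.23904; arctan(0.23904) ≈ 0.2346 rad, so α ≈ 0.4693 rad.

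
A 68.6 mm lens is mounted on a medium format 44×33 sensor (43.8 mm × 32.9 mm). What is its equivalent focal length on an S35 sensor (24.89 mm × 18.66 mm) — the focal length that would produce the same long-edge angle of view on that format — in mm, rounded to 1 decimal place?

39.0 mm

Equal angle of view means equal width/f ratio, so f₂ = f₁ · (width₂/width₁) = 68.6 × 24.89/43.8.
f₂ = 68.6 × 0.56826 ≈ 38.983 mm.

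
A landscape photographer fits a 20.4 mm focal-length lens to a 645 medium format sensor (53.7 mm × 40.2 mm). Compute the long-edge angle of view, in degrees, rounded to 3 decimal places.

105.547°

Angle of view α = 2·arctan(w/2f) with w = 53.7 mm and f = 20.4 mm.
w/2f = 1.31618; arctan(1.31618) ≈ 52.7733°, so α ≈ 105.5466°.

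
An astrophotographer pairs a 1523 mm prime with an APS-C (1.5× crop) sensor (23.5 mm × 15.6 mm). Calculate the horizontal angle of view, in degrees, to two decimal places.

Angle of view α = 2·arctan(w/2f) with w = 23.5 mm and f = 1523 mm.
w/2f = 0.00772; arctan(0.00772) ≈ 0.4420°, so α ≈ 0.8841°.

0.88°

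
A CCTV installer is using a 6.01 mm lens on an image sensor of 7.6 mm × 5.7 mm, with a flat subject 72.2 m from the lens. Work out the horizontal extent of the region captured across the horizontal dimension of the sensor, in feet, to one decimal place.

299.5 ft

dₒ: 72.2 m = 72200 mm.
Similar triangles through the lens centre give W/dₒ = w/dᵢ; with 1/f = 1/dₒ + 1/dᵢ this gives W = w·(dₒ − f)/f.
W = 7.6 mm × (72200 − 6.01) / 6.01 = 7.6 × 12012.3111 ≈ 91293.565 mm = 91293.565/304.8 ft = 299.52 ft.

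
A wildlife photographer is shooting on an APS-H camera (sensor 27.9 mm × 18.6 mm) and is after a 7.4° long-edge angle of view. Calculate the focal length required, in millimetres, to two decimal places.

215.72 mm

From α = 2·arctan(w/2f) we get f = w / (2·tan(α/2)).
With w = 27.9 mm and α/2 = 3.7°, tan(α/2) ≈ 0.06467, so f ≈ 27.9 / 0.12933 ≈ 215.7202 mm.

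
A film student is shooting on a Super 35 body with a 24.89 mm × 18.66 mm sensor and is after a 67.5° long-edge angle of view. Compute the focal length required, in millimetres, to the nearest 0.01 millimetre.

18.63 mm

From α = 2·arctan(w/2f) we get f = w / (2·tan(α/2)).
With w = 24.89 mm and α/2 = 33.75°, tan(α/2) ≈ 0.66818, so f ≈ 24.89 / 1.33636 ≈ 18.6253 mm.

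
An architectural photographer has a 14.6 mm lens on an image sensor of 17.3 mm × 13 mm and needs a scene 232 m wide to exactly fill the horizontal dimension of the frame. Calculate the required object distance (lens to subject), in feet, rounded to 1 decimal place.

642.4 ft

W: 232 m = 232000 mm.
Magnification m = w/W = dᵢ/dₒ; combined with 1/f = 1/dₒ + 1/dᵢ this gives dₒ = f·(1 + W/w).
dₒ = 14.6 mm × (1 + 232000/17.3) = 14.6 × 13411.4046 ≈ 195806.508 mm = 195806.508/304.8 ft = 642.41 ft.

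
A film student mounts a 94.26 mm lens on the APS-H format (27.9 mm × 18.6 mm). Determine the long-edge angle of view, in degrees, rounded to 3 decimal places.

16.837°

Angle of view α = 2·arctan(w/2f) with w = 27.9 mm and f = 94.26 mm.
w/2f = 0.14799; arctan(0.14799) ≈ 8.4184°, so α ≈ 16.8368°.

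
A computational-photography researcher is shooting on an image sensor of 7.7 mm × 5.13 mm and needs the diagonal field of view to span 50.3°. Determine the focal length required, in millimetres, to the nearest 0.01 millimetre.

9.85 mm

Sensor diagonal = √(7.7² + 5.13²) = √85.6069 ≈ 9.2524 mm.
From α = 2·arctan(d/2f) we get f = d / (2·tan(α/2)).
With d = 9.2524 mm and α/2 = 25.15°, tan(α/2) ≈ 0.46950, so f ≈ 9.2524 / 0.93900 ≈ 9.8535 mm.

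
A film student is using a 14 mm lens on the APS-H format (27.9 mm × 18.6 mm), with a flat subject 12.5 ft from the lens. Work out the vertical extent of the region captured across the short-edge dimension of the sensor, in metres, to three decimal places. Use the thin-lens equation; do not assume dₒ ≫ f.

dₒ: 12.5 ft × 304.8 mm/ft = 3810.00 mm.
Similar triangles through the lens centre give W/dₒ = h/dᵢ; with 1/f = 1/dₒ + 1/dᵢ this gives W = h·(dₒ − f)/f.
W = 18.6 mm × (3810 − 14) / 14 = 18.6 × 271.1428 ≈ 5043.257 mm = 5.04326 m.

5.043 m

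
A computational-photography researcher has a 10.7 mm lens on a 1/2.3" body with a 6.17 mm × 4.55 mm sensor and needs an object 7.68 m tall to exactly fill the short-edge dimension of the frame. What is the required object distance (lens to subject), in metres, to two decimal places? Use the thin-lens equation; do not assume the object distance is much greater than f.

W: 7.68 m = 7680 mm.
Magnification m = h/W = dᵢ/dₒ; combined with 1/f = 1/dₒ + 1/dᵢ this gives dₒ = f·(1 + W/h).
dₒ = 10.7 mm × (1 + 7680/4.55) = 10.7 × 1688.9121 ≈ 18071.359 mm = 18.0714 m.

18.07 m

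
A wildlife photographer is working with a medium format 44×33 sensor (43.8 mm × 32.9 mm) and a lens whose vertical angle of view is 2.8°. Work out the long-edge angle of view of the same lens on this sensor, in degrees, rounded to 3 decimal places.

3.727°

From the vertical AOV: f = 32.9 / (2·tan(1.4°)) = 32.9 / 0.04888 ≈ 673.0914 mm.
Long-edge AOV = 2·arctan(43.8 / (2 × 673.0914)) = 2·arctan(0.03254) ≈ 3.7271°.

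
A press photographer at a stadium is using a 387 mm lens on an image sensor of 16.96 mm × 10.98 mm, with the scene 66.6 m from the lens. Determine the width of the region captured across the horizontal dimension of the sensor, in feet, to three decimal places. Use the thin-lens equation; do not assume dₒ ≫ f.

9.520 ft

dₒ: 66.6 m = 66600 mm.
Similar triangles through the lens centre give W/dₒ = w/dᵢ; with 1/f = 1/dₒ + 1/dᵢ this gives W = w·(dₒ − f)/f.
W = 16.96 mm × (66600 − 387) / 387 = 16.96 × 171.0930 ≈ 2901.738 mm = 2901.738/304.8 ft = 9.52014 ft.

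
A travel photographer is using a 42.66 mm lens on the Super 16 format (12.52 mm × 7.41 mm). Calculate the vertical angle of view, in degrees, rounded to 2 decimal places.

9.93°

Angle of view α = 2·arctan(h/2f) with h = 7.41 mm and f = 42.66 mm.
h/2f = 0.08685; arctan(0.08685) ≈ 4.9637°, so α ≈ 9.9273°.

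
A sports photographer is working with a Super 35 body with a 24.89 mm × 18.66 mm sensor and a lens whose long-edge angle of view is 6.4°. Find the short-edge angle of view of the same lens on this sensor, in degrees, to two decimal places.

4.80°

From the long-edge AOV: f = 24.89 / (2·tan(3.2°)) = 24.89 / 0.11182 ≈ 222.5951 mm.
Short-edge AOV = 2·arctan(18.66 / (2 × 222.5951)) = 2·arctan(0.04191) ≈ 4.8003°.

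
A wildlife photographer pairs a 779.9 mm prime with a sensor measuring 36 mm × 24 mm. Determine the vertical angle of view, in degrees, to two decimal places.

1.76°

Angle of view α = 2·arctan(h/2f) with h = 24 mm and f = 779.9 mm.
h/2f = 0.01539; arctan(0.01539) ≈ 0.8815°, so α ≈ 1.7630°.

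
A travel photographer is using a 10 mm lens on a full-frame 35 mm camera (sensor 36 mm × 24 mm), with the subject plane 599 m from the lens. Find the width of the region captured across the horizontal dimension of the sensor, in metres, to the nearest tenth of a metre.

dₒ: 599 m = 599000 mm.
Similar triangles through the lens centre give W/dₒ = w/dᵢ; with 1/f = 1/dₒ + 1/dᵢ this gives W = w·(dₒ − f)/f.
W = 36 mm × (599000 − 10) / 10 = 36 × 59899.0000 ≈ 2156364.000 mm = 2156.36 m.

2156.4 m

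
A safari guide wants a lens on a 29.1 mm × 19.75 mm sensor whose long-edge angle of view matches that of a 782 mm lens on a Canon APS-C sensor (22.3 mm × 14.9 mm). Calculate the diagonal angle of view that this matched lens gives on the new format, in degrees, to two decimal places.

1.97°

Equal long-edge AOV ⇒ f₂ = f₁ · 29.1/22.3 = 782 × 1.30493 ≈ 1020.4574 mm.
Sensor diagonal = √(29.1² + 19.75²) = √1236.8725 ≈ 35.1692 mm.
Diagonal AOV on the new format = 2·arctan(35.1692 / (2 × 1020.4574)) = 2·arctan(0.01723) ≈ 1.9745°.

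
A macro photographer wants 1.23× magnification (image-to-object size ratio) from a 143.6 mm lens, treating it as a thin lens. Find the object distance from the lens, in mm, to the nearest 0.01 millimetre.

260.35 mm

With m = dᵢ/dₒ and 1/f = 1/dₒ + 1/dᵢ, substituting dᵢ = m·dₒ gives 1/f = (1 + 1/m)/dₒ, hence dₒ = f·(1 + 1/m).
dₒ = 143.6 × (1 + 1/1.23) = 143.6 × 1.81301 ≈ 260.348 mm.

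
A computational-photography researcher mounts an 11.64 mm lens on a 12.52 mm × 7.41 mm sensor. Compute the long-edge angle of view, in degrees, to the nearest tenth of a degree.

56.5°

Angle of view α = 2·arctan(w/2f) with w = 12.52 mm and f = 11.64 mm.
w/2f = 0.53780; arctan(0.53780) ≈ 28.2714°, so α ≈ 56.5428°.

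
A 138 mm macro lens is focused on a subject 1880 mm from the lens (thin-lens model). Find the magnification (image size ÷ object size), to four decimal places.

Thin lens: 1/f = 1/dₒ + 1/dᵢ → 1/dᵢ = 1/138 − 1/1880 = 0.0067145 mm⁻¹, so dᵢ ≈ 148.9323 mm.
Magnification m = dᵢ/dₒ = 148.9323/1880 ≈ 0.07922.

0.0792×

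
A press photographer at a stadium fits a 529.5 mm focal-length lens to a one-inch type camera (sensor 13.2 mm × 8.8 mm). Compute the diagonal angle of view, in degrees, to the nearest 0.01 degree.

Sensor diagonal = √(13.2² + 8.8²) = √251.6800 ≈ 15.8644 mm.
Angle of view α = 2·arctan(d/2f) with d = 15.8644 mm and f = 529.5 mm.
d/2f = 0.01498; arctan(0.01498) ≈ 0.8583°, so α ≈ 1.7165°.

1.72°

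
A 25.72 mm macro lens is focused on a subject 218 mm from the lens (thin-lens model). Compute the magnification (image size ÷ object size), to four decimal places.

0.1338×

Thin lens: 1/f = 1/dₒ + 1/dᵢ → 1/dᵢ = 1/25.72 − 1/218 = 0.0342931 mm⁻¹, so dᵢ ≈ 29.1604 mm.
Magnification m = dᵢ/dₒ = 29.1604/218 ≈ 0.13376.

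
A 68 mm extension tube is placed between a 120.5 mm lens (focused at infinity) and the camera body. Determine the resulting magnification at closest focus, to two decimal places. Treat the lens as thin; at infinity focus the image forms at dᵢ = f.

The tube moves the image plane from f to f + e, so dᵢ = 120.5 + 68 = 188.5 mm. Focus is achieved when 1/f = 1/dₒ + 1/dᵢ, giving dₒ = 1/(1/f − 1/(f+e)).
Magnification m = dᵢ/dₒ = (f+e)·(1/f − 1/(f+e)) = e/f = 68/120.5 ≈ 0.5643.

0.56×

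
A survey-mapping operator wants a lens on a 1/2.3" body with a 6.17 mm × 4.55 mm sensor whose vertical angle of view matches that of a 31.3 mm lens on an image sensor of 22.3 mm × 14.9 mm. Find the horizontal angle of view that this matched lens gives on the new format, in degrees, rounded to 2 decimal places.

35.78°

Equal vertical AOV ⇒ f₂ = f₁ · 4.55/14.9 = 31.3 × 0.30537 ≈ 9.5581 mm.
Horizontal AOV on the new format = 2·arctan(6.17 / (2 × 9.5581)) = 2·arctan(0.32276) ≈ 35.7765°.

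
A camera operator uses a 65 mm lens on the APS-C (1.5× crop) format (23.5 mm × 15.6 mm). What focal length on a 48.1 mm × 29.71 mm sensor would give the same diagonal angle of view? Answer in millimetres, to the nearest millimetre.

Sensor diagonal = √(23.5² + 15.6²) = √795.6100 ≈ 28.2066 mm.
Sensor diagonal = √(48.1² + 29.71²) = √3196.2941 ≈ 56.5358 mm.
Equal angle of view means equal diagonal/f ratio, so f₂ = f₁ · (diagonal₂/diagonal₁) = 65 × 56.5358/28.2066.
f₂ = 65 × 2.00435 ≈ 130.283 mm.

130 mm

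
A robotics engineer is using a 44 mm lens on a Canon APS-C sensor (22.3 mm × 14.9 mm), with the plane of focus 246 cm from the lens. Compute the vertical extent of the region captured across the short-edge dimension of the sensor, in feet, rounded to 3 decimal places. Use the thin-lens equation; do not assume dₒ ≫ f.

2.684 ft

dₒ: 246 cm = 2460 mm.
Similar triangles through the lens centre give W/dₒ = h/dᵢ; with 1/f = 1/dₒ + 1/dᵢ this gives W = h·(dₒ − f)/f.
W = 14.9 mm × (2460 − 44) / 44 = 14.9 × 54.9091 ≈ 818.145 mm = 818.145/304.8 ft = 2.6842 ft.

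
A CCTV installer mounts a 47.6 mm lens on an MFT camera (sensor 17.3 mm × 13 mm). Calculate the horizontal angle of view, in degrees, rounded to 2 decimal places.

Angle of view α = 2·arctan(w/2f) with w = 17.3 mm and f = 47.6 mm.
w/2f = 0.18172; arctan(0.18172) ≈ 10.2996°, so α ≈ 20.5991°.

20.60°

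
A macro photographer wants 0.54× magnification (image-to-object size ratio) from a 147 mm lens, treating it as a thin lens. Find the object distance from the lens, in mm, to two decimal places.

With m = dᵢ/dₒ and 1/f = 1/dₒ + 1/dᵢ, substituting dᵢ = m·dₒ gives 1/f = (1 + 1/m)/dₒ, hence dₒ = f·(1 + 1/m).
dₒ = 147 × (1 + 1/0.54) = 147 × 2.85185 ≈ 419.222 mm.

419.22 mm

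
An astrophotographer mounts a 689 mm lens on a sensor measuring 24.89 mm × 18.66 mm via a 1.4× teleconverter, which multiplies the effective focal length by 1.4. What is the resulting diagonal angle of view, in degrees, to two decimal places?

1.85°

Effective focal length f = 689 × 1.4 = 964.6 mm.
Sensor diagonal = √(24.89² + 18.66²) = √967.7077 ≈ 31.1080 mm.
α = 2·arctan(31.108 / (2 × 964.6)) = 2·arctan(0.01612) ≈ 1.8476°.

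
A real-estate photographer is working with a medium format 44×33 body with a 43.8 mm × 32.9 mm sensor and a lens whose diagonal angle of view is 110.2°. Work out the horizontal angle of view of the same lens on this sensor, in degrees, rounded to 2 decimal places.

Sensor diagonal = √(43.8² + 32.9²) = √3000.8500 ≈ 54.7800 mm.
From the diagonal AOV: f = 54.7800 / (2·tan(55.1°)) = 54.7800 / 2.86693 ≈ 19.1075 mm.
Horizontal AOV = 2·arctan(43.8 / (2 × 19.1075)) = 2·arctan(1.14614) ≈ 97.7912°.

97.79°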